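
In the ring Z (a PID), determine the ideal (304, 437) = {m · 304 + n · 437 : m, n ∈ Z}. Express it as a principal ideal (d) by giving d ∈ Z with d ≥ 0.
In the PID Z, (a, b) is generated by gcd(a, b). Compute gcd(437, 304) with the extended Euclidean algorithm, tracking rows (r, s, t) with s·437 + t·304 = r:
  row A: (437, 1, 0)   [1·437 + 0·304 = 437]
  row B: (304, 0, 1)   [0·437 + 1·304 = 304]
  437 = 1·304 + 133   → row C = row A − 1·row B = (133, 1, −1)   [check: 1·437 − 1·304 = 133]
  304 = 2·133 + 38   → row D = row B − 2·row C = (38, −2, 3)   [check: −2·437 + 3·304 = 38]
  133 = 3·38 + 19   → row E = row C − 3·row D = (19, 7, −10)   [check: 7·437 − 10·304 = 19]
  38 = 2·19 + 0   → remainder 0, stop. gcd = 19 (last nonzero row E).
So gcd(304, 437) = 19, with Bézout identity 7·437 − 10·304 = 19. Containment (⊇): the Bézout identity exhibits 19 as an element of (304, 437), giving (19) ⊆ (304, 437). Containment (⊆): since 19 | 304 and 19 | 437 (304 = 19·16, 437 = 19·23), every Z-linear combination of 304 and 437 is divisible by 19, so (304, 437) ⊆ (19). Therefore (304, 437) = (19), d = 19.

Final answer: (304, 437) = (19); d = 19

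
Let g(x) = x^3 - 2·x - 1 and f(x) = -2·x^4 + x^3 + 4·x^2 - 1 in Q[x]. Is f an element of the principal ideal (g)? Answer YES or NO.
YES

In Q[x] the ideal (g) consists of all multiples of g, so f ∈ (g) iff g | f, i.e. iff the remainder of f on division by g is 0. Divide f by g (g is monic, so eliminate the leading term of the running remainder at each step):
  leading term -2·x^4: subtract (-2·x)·g(x) = -2·x^4 + 4·x^2 + 2·x, leaving x^3 - 2·x - 1
  leading term x^3: subtract (1)·g(x) = x^3 - 2·x - 1, leaving 0
The remainder is 0, so f(x) = g(x) · h(x) with h(x) = 1 - 2·x. Hence g | f, i.e. f ∈ (g).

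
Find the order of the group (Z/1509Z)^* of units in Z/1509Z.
(Z/1509Z)^* consists of the classes a with gcd(a, 1509) = 1, so its order is φ(1509). φ is multiplicative, with φ(p^e) = p^e − p^(e−1). Factorise 1509 = 3 · 503. Then
  φ(1509) = (3 − 1) · (503 − 1) = 2 · 502 = 1004.
Thus |(Z/1509Z)^*| = 1004.

Final answer: |(Z/1509Z)^*| = 1004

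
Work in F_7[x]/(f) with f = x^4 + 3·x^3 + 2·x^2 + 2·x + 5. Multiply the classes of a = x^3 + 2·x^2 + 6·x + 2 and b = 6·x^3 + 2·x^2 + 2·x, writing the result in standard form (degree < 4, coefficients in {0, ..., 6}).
Multiply as integer polynomials: a · b = 6·x^6 + 14·x^5 + 42·x^4 + 28·x^3 + 16·x^2 + 4·x. Reducing coefficients mod 7: a · b ≡ 6·x^6 + 2·x^2 + 4·x. Now divide by f(x) = x^4 + 3·x^3 + 2·x^2 + 2·x + 5 in F_7[x], eliminating the leading term at each step:
  leading term 6·x^6: subtract (6·x^2)·f(x) = 6·x^6 + 4·x^5 + 5·x^4 + 5·x^3 + 2·x^2, leaving 3·x^5 + 2·x^4 + 2·x^3 + 4·x (coefficients mod 7)
  leading term 3·x^5: subtract (3·x)·f(x) = 3·x^5 + 2·x^4 + 6·x^3 + 6·x^2 + x, leaving 3·x^3 + x^2 + 3·x (coefficients mod 7)
The degree is now < 4, so this is the remainder. Hence a · b ≡ 3·x^3 + x^2 + 3·x in F_7[x]/(f).

Final answer: a · b ≡ 3·x^3 + x^2 + 3·x (mod f(x))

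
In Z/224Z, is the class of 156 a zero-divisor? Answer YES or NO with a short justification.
gcd(156, 224) = 4 > 1, so 156 is not a unit in Z/224Z. In Z/nZ every nonzero non-unit is a zero-divisor: explicitly, take b = 224/gcd = 56 ≠ 0 (mod 224); then 156·56 = 8736 = 39·224, i.e. 156·56 ≡ 0 (mod 224). So 156 is a zero-divisor.

Final answer: YES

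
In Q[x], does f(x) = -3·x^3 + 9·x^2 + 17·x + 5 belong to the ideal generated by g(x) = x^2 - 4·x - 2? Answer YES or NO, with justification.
In Q[x] the ideal (g) consists of all multiples of g, so f ∈ (g) iff g | f, i.e. iff the remainder of f on division by g is 0. Divide f by g (g is monic, so eliminate the leading term of the running remainder at each step):
  leading term -3·x^3: subtract (-3·x)·g(x) = -3·x^3 + 12·x^2 + 6·x, leaving -3·x^2 + 11·x + 5
  leading term -3·x^2: subtract (-3)·g(x) = -3·x^2 + 12·x + 6, leaving -x - 1
The remainder r(x) = -x - 1 ≠ 0 (and deg r < deg g), so g ∤ f, i.e. f ∉ (g).

Final answer: NO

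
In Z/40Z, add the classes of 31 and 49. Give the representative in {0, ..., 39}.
Reduce the summands first: 49 ≡ 9 (mod 40), so 31 + 49 ≡ 31 + 9 (mod 40). 31 + 9 = 40; 40 = 1·40 + 0, so (31 + 49) mod 40 = 0.

Final answer: 0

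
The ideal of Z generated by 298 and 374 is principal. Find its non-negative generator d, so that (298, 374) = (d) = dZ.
(298, 374) = (2); d = 2

In the PID Z, (a, b) is generated by gcd(a, b). Compute gcd(374, 298) with the extended Euclidean algorithm, tracking rows (r, s, t) with s·374 + t·298 = r:
  row A: (374, 1, 0)   [1·374 + 0·298 = 374]
  row B: (298, 0, 1)   [0·374 + 1·298 = 298]
  374 = 1·298 + 76   → row C = row A − 1·row B = (76, 1, −1)   [check: 1·374 − 1·298 = 76]
  298 = 3·76 + 70   → row D = row B − 3·row C = (70, −3, 4)   [check: −3·374 + 4·298 = 70]
  76 = 1·70 + 6   → row E = row C − 1·row D = (6, 4, −5)   [check: 4·374 − 5·298 = 6]
  70 = 11·6 + 4   → row F = row D − 11·row E = (4, −47, 59)   [check: −47·374 + 59·298 = 4]
  6 = 1·4 + 2   → row G = row E − 1·row F = (2, 51, −64)   [check: 51·374 − 64·298 = 2]
  4 = 2·2 + 0   → remainder 0, stop. gcd = 2 (last nonzero row G).
So gcd(298, 374) = 2, with Bézout identity 51·374 − 64·298 = 2. Containment (⊇): the Bézout identity exhibits 2 as an element of (298, 374), giving (2) ⊆ (298, 374). Containment (⊆): since 2 | 298 and 2 | 374 (298 = 2·149, 374 = 2·187), every Z-linear combination of 298 and 374 is divisible by 2, so (298, 374) ⊆ (2). Therefore (298, 374) = (2), d = 2.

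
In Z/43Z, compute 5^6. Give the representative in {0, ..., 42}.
16

Use repeated squaring. Binary(6) = 110. Walk through the bits of the exponent 6 left-to-right: at each bit after the leading one, square the running value, then multiply by 5 if the bit is 1 (always reducing mod 43):
  bit 1 = 1 (leading): start with 5.
  bit 2 = 1: square 5^2 = 25; bit is 1, so multiply 25·5 = 125 ≡ 39 (mod 43).
  bit 3 = 0: square 39^2 = 1521 ≡ 16 (mod 43).
Final value: 5^6 ≡ 16 (mod 43).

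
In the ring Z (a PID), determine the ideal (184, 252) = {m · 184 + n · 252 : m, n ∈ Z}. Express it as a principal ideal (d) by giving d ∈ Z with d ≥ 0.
In the PID Z, (a, b) is generated by gcd(a, b). Compute gcd(252, 184) with the extended Euclidean algorithm, tracking rows (r, s, t) with s·252 + t·184 = r:
  row A: (252, 1, 0)   [1·252 + 0·184 = 252]
  row B: (184, 0, 1)   [0·252 + 1·184 = 184]
  252 = 1·184 + 68   → row C = row A − 1·row B = (68, 1, −1)   [check: 1·252 − 1·184 = 68]
  184 = 2·68 + 48   → row D = row B − 2·row C = (48, −2, 3)   [check: −2·252 + 3·184 = 48]
  68 = 1·48 + 20   → row E = row C − 1·row D = (20, 3, −4)   [check: 3·252 − 4·184 = 20]
  48 = 2·20 + 8   → row F = row D − 2·row E = (8, −8, 11)   [check: −8·252 + 11·184 = 8]
  20 = 2·8 + 4   → row G = row E − 2·row F = (4, 19, −26)   [check: 19·252 − 26·184 = 4]
  8 = 2·4 + 0   → remainder 0, stop. gcd = 4 (last nonzero row G).
So gcd(184, 252) = 4, with Bézout identity 19·252 − 26·184 = 4. Containment (⊇): the Bézout identity exhibits 4 as an element of (184, 252), giving (4) ⊆ (184, 252). Containment (⊆): since 4 | 184 and 4 | 252 (184 = 4·46, 252 = 4·63), every Z-linear combination of 184 and 252 is divisible by 4, so (184, 252) ⊆ (4). Therefore (184, 252) = (4), d = 4.

Final answer: (184, 252) = (4); d = 4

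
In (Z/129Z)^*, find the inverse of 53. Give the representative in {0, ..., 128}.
Apply the extended Euclidean algorithm to (129, 53), tracking rows (r, s, t) with s·129 + t·53 = r. Each division r_prev = q·r_cur + r_new produces the new row as (previous row) − q·(current row):
  row A: (129, 1, 0)   [1·129 + 0·53 = 129]
  row B: (53, 0, 1)   [0·129 + 1·53 = 53]
  129 = 2·53 + 23   → row C = row A − 2·row B = (23, 1, −2)   [check: 1·129 − 2·53 = 23]
  53 = 2·23 + 7   → row D = row B − 2·row C = (7, −2, 5)   [check: −2·129 + 5·53 = 7]
  23 = 3·7 + 2   → row E = row C − 3·row D = (2, 7, −17)   [check: 7·129 − 17·53 = 2]
  7 = 3·2 + 1   → row F = row D − 3·row E = (1, −23, 56)   [check: −23·129 + 56·53 = 1]
  2 = 2·1 + 0   → remainder 0, stop. gcd = 1 (last nonzero row F).
The gcd is 1, so 53 is invertible mod 129. The last nonzero row gives −23·129 + 56·53 = 1, so t = 56. So 53^(−1) ≡ 56 (mod 129). Verify: 53 · 56 = 2968 ≡ 1 (mod 129). ✓

Final answer: 53^(−1) ≡ 56 (mod 129)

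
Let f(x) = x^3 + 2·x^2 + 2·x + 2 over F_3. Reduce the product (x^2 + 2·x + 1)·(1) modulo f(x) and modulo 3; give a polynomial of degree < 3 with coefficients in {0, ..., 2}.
Multiply as integer polynomials: a · b = x^2 + 2·x + 1. Reducing coefficients mod 3: a · b ≡ x^2 + 2·x + 1. This already has degree < 3, so no reduction by f is needed. Hence a · b ≡ x^2 + 2·x + 1 in F_3[x]/(f).

Final answer: a · b ≡ x^2 + 2·x + 1 (mod f(x))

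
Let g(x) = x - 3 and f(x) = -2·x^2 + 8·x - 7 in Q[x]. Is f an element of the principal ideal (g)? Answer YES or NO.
NO

In Q[x] the ideal (g) consists of all multiples of g, so f ∈ (g) iff g | f, i.e. iff the remainder of f on division by g is 0. Divide f by g (g is monic, so eliminate the leading term of the running remainder at each step):
  leading term -2·x^2: subtract (-2·x)·g(x) = -2·x^2 + 6·x, leaving 2·x - 7
  leading term 2·x: subtract (2)·g(x) = 2·x - 6, leaving -1
The remainder r(x) = -1 ≠ 0 (and deg r < deg g), so g ∤ f, i.e. f ∉ (g).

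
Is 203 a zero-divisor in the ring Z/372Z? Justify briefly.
NO

gcd(203, 372) = 1, so 203 is a unit in Z/372Z (it has a multiplicative inverse). A unit cannot be a zero-divisor: if 203·b ≡ 0 then multiplying both sides by 203^(−1) gives b ≡ 0. So 203 is not a zero-divisor.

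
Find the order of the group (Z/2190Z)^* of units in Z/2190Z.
|(Z/2190Z)^*| = 576

(Z/2190Z)^* consists of the classes a with gcd(a, 2190) = 1, so its order is φ(2190). φ is multiplicative, with φ(p^e) = p^e − p^(e−1). Factorise 2190 = 2 · 3 · 5 · 73. Then
  φ(2190) = (2 − 1) · (3 − 1) · (5 − 1) · (73 − 1) = 1 · 2 · 4 · 72 = 576.
Thus |(Z/2190Z)^*| = 576.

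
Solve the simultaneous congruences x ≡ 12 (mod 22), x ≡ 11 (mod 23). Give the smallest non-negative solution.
The moduli 22, 23 are pairwise coprime, so by the CRT there is a unique solution mod 22·23 = 506.
Solve by successive substitution. Start with x ≡ 12 (mod 22).
  Combine with x ≡ 11 (mod 23): write x = 12 + 22·t and require 12 + 22·t ≡ 11 (mod 23), i.e. 22·t ≡ 11 − 12 ≡ 22 (mod 23). Since 22^(−1) ≡ 22 (mod 23), t ≡ 22·22 ≡ 1 (mod 23). So x ≡ 12 + 22·1 = 34 (mod 506).
Unique solution in [0, 506): x = 34.

Final answer: x ≡ 34 (mod 506); the representative in [0, 506) is 34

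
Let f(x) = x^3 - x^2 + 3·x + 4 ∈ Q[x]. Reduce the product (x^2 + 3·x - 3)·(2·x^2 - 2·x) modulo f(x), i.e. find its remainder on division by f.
a · b ≡ -12·x^2 - 20·x - 24 (mod f(x))

First multiply in Q[x] without reducing: a · b = 2·x^4 + 4·x^3 - 12·x^2 + 6·x. Now divide by f(x) = x^3 - x^2 + 3·x + 4, eliminating the leading term at each step:
  leading term 2·x^4: subtract (2·x)·f(x) = 2·x^4 - 2·x^3 + 6·x^2 + 8·x, leaving 6·x^3 - 18·x^2 - 2·x
  leading term 6·x^3: subtract (6)·f(x) = 6·x^3 - 6·x^2 + 18·x + 24, leaving -12·x^2 - 20·x - 24
The degree is now < 3, so this is the remainder. Hence a · b ≡ -12·x^2 - 20·x - 24 in Q[x]/(f).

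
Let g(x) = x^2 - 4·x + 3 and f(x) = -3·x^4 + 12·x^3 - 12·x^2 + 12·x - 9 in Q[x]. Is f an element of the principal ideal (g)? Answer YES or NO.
In Q[x] the ideal (g) consists of all multiples of g, so f ∈ (g) iff g | f, i.e. iff the remainder of f on division by g is 0. Divide f by g (g is monic, so eliminate the leading term of the running remainder at each step):
  leading term -3·x^4: subtract (-3·x^2)·g(x) = -3·x^4 + 12·x^3 - 9·x^2, leaving -3·x^2 + 12·x - 9
  leading term -3·x^2: subtract (-3)·g(x) = -3·x^2 + 12·x - 9, leaving 0
The remainder is 0, so f(x) = g(x) · h(x) with h(x) = -3·x^2 - 3. Hence g | f, i.e. f ∈ (g).

Final answer: YES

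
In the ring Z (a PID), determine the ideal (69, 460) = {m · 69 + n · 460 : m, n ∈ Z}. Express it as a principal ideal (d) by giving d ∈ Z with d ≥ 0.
(69, 460) = (23); d = 23

In the PID Z, (a, b) is generated by gcd(a, b). Compute gcd(460, 69) with the extended Euclidean algorithm, tracking rows (r, s, t) with s·460 + t·69 = r:
  row A: (460, 1, 0)   [1·460 + 0·69 = 460]
  row B: (69, 0, 1)   [0·460 + 1·69 = 69]
  460 = 6·69 + 46   → row C = row A − 6·row B = (46, 1, −6)   [check: 1·460 − 6·69 = 46]
  69 = 1·46 + 23   → row D = row B − 1·row C = (23, −1, 7)   [check: −1·460 + 7·69 = 23]
  46 = 2·23 + 0   → remainder 0, stop. gcd = 23 (last nonzero row D).
So gcd(69, 460) = 23, with Bézout identity −1·460 + 7·69 = 23. Containment (⊇): the Bézout identity exhibits 23 as an element of (69, 460), giving (23) ⊆ (69, 460). Containment (⊆): since 23 | 69 and 23 | 460 (69 = 23·3, 460 = 23·20), every Z-linear combination of 69 and 460 is divisible by 23, so (69, 460) ⊆ (23). Therefore (69, 460) = (23), d = 23.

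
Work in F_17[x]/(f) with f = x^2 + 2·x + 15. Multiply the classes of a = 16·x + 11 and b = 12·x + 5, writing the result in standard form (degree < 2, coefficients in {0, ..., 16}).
Multiply as integer polynomials: a · b = 192·x^2 + 212·x + 55. Reducing coefficients mod 17: a · b ≡ 5·x^2 + 8·x + 4. Now divide by f(x) = x^2 + 2·x + 15 in F_17[x], eliminating the leading term at each step:
  leading term 5·x^2: subtract (5)·f(x) = 5·x^2 + 10·x + 7, leaving 15·x + 14 (coefficients mod 17)
The degree is now < 2, so this is the remainder. Hence a · b ≡ 15·x + 14 in F_17[x]/(f).

Final answer: a · b ≡ 15·x + 14 (mod f(x))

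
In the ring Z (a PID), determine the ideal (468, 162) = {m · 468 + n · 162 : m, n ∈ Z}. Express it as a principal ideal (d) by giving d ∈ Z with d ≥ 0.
(468, 162) = (18); d = 18

In the PID Z, (a, b) is generated by gcd(a, b). Compute gcd(468, 162) with the extended Euclidean algorithm, tracking rows (r, s, t) with s·468 + t·162 = r:
  row A: (468, 1, 0)   [1·468 + 0·162 = 468]
  row B: (162, 0, 1)   [0·468 + 1·162 = 162]
  468 = 2·162 + 144   → row C = row A − 2·row B = (144, 1, −2)   [check: 1·468 − 2·162 = 144]
  162 = 1·144 + 18   → row D = row B − 1·row C = (18, −1, 3)   [check: −1·468 + 3·162 = 18]
  144 = 8·18 + 0   → remainder 0, stop. gcd = 18 (last nonzero row D).
So gcd(468, 162) = 18, with Bézout identity −1·468 + 3·162 = 18. Containment (⊇): the Bézout identity exhibits 18 as an element of (468, 162), giving (18) ⊆ (468, 162). Containment (⊆): since 18 | 468 and 18 | 162 (468 = 18·26, 162 = 18·9), every Z-linear combination of 468 and 162 is divisible by 18, so (468, 162) ⊆ (18). Therefore (468, 162) = (18), d = 18.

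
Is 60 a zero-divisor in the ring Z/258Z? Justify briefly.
YES

gcd(60, 258) = 6 > 1, so 60 is not a unit in Z/258Z. In Z/nZ every nonzero non-unit is a zero-divisor: explicitly, take b = 258/gcd = 43 ≠ 0 (mod 258); then 60·43 = 2580 = 10·258, i.e. 60·43 ≡ 0 (mod 258). So 60 is a zero-divisor.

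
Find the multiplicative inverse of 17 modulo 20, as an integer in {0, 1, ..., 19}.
Apply the extended Euclidean algorithm to (20, 17), tracking rows (r, s, t) with s·20 + t·17 = r. Each division r_prev = q·r_cur + r_new produces the new row as (previous row) − q·(current row):
  row A: (20, 1, 0)   [1·20 + 0·17 = 20]
  row B: (17, 0, 1)   [0·20 + 1·17 = 17]
  20 = 1·17 + 3   → row C = row A − 1·row B = (3, 1, −1)   [check: 1·20 − 1·17 = 3]
  17 = 5·3 + 2   → row D = row B − 5·row C = (2, −5, 6)   [check: −5·20 + 6·17 = 2]
  3 = 1·2 + 1   → row E = row C − 1·row D = (1, 6, −7)   [check: 6·20 − 7·17 = 1]
  2 = 2·1 + 0   → remainder 0, stop. gcd = 1 (last nonzero row E).
The gcd is 1, so 17 is invertible mod 20. The last nonzero row gives 6·20 − 7·17 = 1, so t = −7. So 17^(−1) ≡ −7 ≡ 13 (mod 20). Verify: 17 · 13 = 221 ≡ 1 (mod 20). ✓

Final answer: 17^(−1) ≡ 13 (mod 20)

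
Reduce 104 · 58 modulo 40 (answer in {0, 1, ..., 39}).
32

Reduce the factors first: 104 ≡ 24, 58 ≡ 18 (mod 40), so 104 · 58 ≡ 24 · 18 (mod 40). 24 · 18 = 432. Dividing by 40: 432 = 10·40 + 32. So (104 · 58) mod 40 = 32.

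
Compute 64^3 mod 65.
64

Use repeated squaring. Binary(3) = 11. Walk through the bits of the exponent 3 left-to-right: at each bit after the leading one, square the running value, then multiply by 64 if the bit is 1 (always reducing mod 65):
  bit 1 = 1 (leading): start with 64.
  bit 2 = 1: square 64^2 = 4096 ≡ 1; bit is 1, so multiply 1·64 = 64 (mod 65).
Final value: 64^3 ≡ 64 (mod 65).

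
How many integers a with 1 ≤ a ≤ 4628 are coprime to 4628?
2112

The number of a ∈ {1, ..., 4628} with gcd(a, 4628) = 1 is by definition Euler's totient φ(4628). φ is multiplicative, with φ(p^e) = p^e − p^(e−1). Factorise 4628 = 2^2 · 13 · 89. Then
  φ(4628) = (2^2 − 2^1) · (13 − 1) · (89 − 1) = 2 · 12 · 88 = 2112.
So there are 2112 such integers.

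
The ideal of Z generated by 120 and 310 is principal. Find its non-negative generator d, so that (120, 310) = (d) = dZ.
(120, 310) = (10); d = 10

In the PID Z, (a, b) is generated by gcd(a, b). Compute gcd(310, 120) with the extended Euclidean algorithm, tracking rows (r, s, t) with s·310 + t·120 = r:
  row A: (310, 1, 0)   [1·310 + 0·120 = 310]
  row B: (120, 0, 1)   [0·310 + 1·120 = 120]
  310 = 2·120 + 70   → row C = row A − 2·row B = (70, 1, −2)   [check: 1·310 − 2·120 = 70]
  120 = 1·70 + 50   → row D = row B − 1·row C = (50, −1, 3)   [check: −1·310 + 3·120 = 50]
  70 = 1·50 + 20   → row E = row C − 1·row D = (20, 2, −5)   [check: 2·310 − 5·120 = 20]
  50 = 2·20 + 10   → row F = row D − 2·row E = (10, −5, 13)   [check: −5·310 + 13·120 = 10]
  20 = 2·10 + 0   → remainder 0, stop. gcd = 10 (last nonzero row F).
So gcd(120, 310) = 10, with Bézout identity −5·310 + 13·120 = 10. Containment (⊇): the Bézout identity exhibits 10 as an element of (120, 310), giving (10) ⊆ (120, 310). Containment (⊆): since 10 | 120 and 10 | 310 (120 = 10·12, 310 = 10·31), every Z-linear combination of 120 and 310 is divisible by 10, so (120, 310) ⊆ (10). Therefore (120, 310) = (10), d = 10.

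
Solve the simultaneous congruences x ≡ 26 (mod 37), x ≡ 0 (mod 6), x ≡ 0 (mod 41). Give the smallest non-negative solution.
x ≡ 8610 (mod 9102); the representative in [0, 9102) is 8610

The moduli 37, 6, 41 are pairwise coprime, so by the CRT there is a unique solution mod 37·6·41 = 9102.
Solve by successive substitution. Start with x ≡ 26 (mod 37).
  Combine with x ≡ 0 (mod 6): write x = 26 + 37·t and require 26 + 37·t ≡ 0 (mod 6), i.e. 37·t ≡ 0 − 26 ≡ 4 (mod 6). Since 37^(−1) ≡ 1 (mod 6) (37 ≡ 1 (mod 6)), t ≡ 1·4 ≡ 4 (mod 6). So x ≡ 26 + 37·4 = 174 (mod 222).
  Combine with x ≡ 0 (mod 41): write x = 174 + 222·t and require 174 + 222·t ≡ 0 (mod 41), i.e. 222·t ≡ 0 − 174 ≡ 31 (mod 41). Since 222^(−1) ≡ 29 (mod 41) (222 ≡ 17 (mod 41)), t ≡ 29·31 ≡ 38 (mod 41). So x ≡ 174 + 222·38 = 8610 (mod 9102).
Unique solution in [0, 9102): x = 8610.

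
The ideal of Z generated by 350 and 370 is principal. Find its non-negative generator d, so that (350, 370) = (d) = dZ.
(350, 370) = (10); d = 10

In the PID Z, (a, b) is generated by gcd(a, b). Compute gcd(370, 350) with the extended Euclidean algorithm, tracking rows (r, s, t) with s·370 + t·350 = r:
  row A: (370, 1, 0)   [1·370 + 0·350 = 370]
  row B: (350, 0, 1)   [0·370 + 1·350 = 350]
  370 = 1·350 + 20   → row C = row A − 1·row B = (20, 1, −1)   [check: 1·370 − 1·350 = 20]
  350 = 17·20 + 10   → row D = row B − 17·row C = (10, −17, 18)   [check: −17·370 + 18·350 = 10]
  20 = 2·10 + 0   → remainder 0, stop. gcd = 10 (last nonzero row D).
So gcd(350, 370) = 10, with Bézout identity −17·370 + 18·350 = 10. Containment (⊇): the Bézout identity exhibits 10 as an element of (350, 370), giving (10) ⊆ (350, 370). Containment (⊆): since 10 | 350 and 10 | 370 (350 = 10·35, 370 = 10·37), every Z-linear combination of 350 and 370 is divisible by 10, so (350, 370) ⊆ (10). Therefore (350, 370) = (10), d = 10.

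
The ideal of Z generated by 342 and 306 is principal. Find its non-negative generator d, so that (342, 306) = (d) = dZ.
(342, 306) = (18); d = 18

In the PID Z, (a, b) is generated by gcd(a, b). Compute gcd(342, 306) with the extended Euclidean algorithm, tracking rows (r, s, t) with s·342 + t·306 = r:
  row A: (342, 1, 0)   [1·342 + 0·306 = 342]
  row B: (306, 0, 1)   [0·342 + 1·306 = 306]
  342 = 1·306 + 36   → row C = row A − 1·row B = (36, 1, −1)   [check: 1·342 − 1·306 = 36]
  306 = 8·36 + 18   → row D = row B − 8·row C = (18, −8, 9)   [check: −8·342 + 9·306 = 18]
  36 = 2·18 + 0   → remainder 0, stop. gcd = 18 (last nonzero row D).
So gcd(342, 306) = 18, with Bézout identity −8·342 + 9·306 = 18. Containment (⊇): the Bézout identity exhibits 18 as an element of (342, 306), giving (18) ⊆ (342, 306). Containment (⊆): since 18 | 342 and 18 | 306 (342 = 18·19, 306 = 18·17), every Z-linear combination of 342 and 306 is divisible by 18, so (342, 306) ⊆ (18). Therefore (342, 306) = (18), d = 18.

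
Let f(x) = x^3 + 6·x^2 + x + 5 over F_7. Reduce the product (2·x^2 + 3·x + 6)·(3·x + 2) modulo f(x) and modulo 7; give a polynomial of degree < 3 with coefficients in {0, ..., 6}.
Multiply as integer polynomials: a · b = 6·x^3 + 13·x^2 + 24·x + 12. Reducing coefficients mod 7: a · b ≡ 6·x^3 + 6·x^2 + 3·x + 5. Now divide by f(x) = x^3 + 6·x^2 + x + 5 in F_7[x], eliminating the leading term at each step:
  leading term 6·x^3: subtract (6)·f(x) = 6·x^3 + x^2 + 6·x + 2, leaving 5·x^2 + 4·x + 3 (coefficients mod 7)
The degree is now < 3, so this is the remainder. Hence a · b ≡ 5·x^2 + 4·x + 3 in F_7[x]/(f).

Final answer: a · b ≡ 5·x^2 + 4·x + 3 (mod f(x))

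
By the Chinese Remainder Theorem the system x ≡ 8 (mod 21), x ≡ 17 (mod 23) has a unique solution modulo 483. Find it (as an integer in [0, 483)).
x ≡ 155 (mod 483); the representative in [0, 483) is 155

The moduli 21, 23 are pairwise coprime, so by the CRT there is a unique solution mod 21·23 = 483.
Solve by successive substitution. Start with x ≡ 8 (mod 21).
  Combine with x ≡ 17 (mod 23): write x = 8 + 21·t and require 8 + 21·t ≡ 17 (mod 23), i.e. 21·t ≡ 17 − 8 ≡ 9 (mod 23). Since 21^(−1) ≡ 11 (mod 23), t ≡ 11·9 ≡ 7 (mod 23). So x ≡ 8 + 21·7 = 155 (mod 483).
Unique solution in [0, 483): x = 155.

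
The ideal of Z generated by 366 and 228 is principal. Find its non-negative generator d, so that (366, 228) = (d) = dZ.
(366, 228) = (6); d = 6

In the PID Z, (a, b) is generated by gcd(a, b). Compute gcd(366, 228) with the extended Euclidean algorithm, tracking rows (r, s, t) with s·366 + t·228 = r:
  row A: (366, 1, 0)   [1·366 + 0·228 = 366]
  row B: (228, 0, 1)   [0·366 + 1·228 = 228]
  366 = 1·228 + 138   → row C = row A − 1·row B = (138, 1, −1)   [check: 1·366 − 1·228 = 138]
  228 = 1·138 + 90   → row D = row B − 1·row C = (90, −1, 2)   [check: −1·366 + 2·228 = 90]
  138 = 1·90 + 48   → row E = row C − 1·row D = (48, 2, −3)   [check: 2·366 − 3·228 = 48]
  90 = 1·48 + 42   → row F = row D − 1·row E = (42, −3, 5)   [check: −3·366 + 5·228 = 42]
  48 = 1·42 + 6   → row G = row E − 1·row F = (6, 5, −8)   [check: 5·366 − 8·228 = 6]
  42 = 7·6 + 0   → remainder 0, stop. gcd = 6 (last nonzero row G).
So gcd(366, 228) = 6, with Bézout identity 5·366 − 8·228 = 6. Containment (⊇): the Bézout identity exhibits 6 as an element of (366, 228), giving (6) ⊆ (366, 228). Containment (⊆): since 6 | 366 and 6 | 228 (366 = 6·61, 228 = 6·38), every Z-linear combination of 366 and 228 is divisible by 6, so (366, 228) ⊆ (6). Therefore (366, 228) = (6), d = 6.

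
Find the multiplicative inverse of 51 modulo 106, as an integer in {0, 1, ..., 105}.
Apply the extended Euclidean algorithm to (106, 51), tracking rows (r, s, t) with s·106 + t·51 = r. Each division r_prev = q·r_cur + r_new produces the new row as (previous row) − q·(current row):
  row A: (106, 1, 0)   [1·106 + 0·51 = 106]
  row B: (51, 0, 1)   [0·106 + 1·51 = 51]
  106 = 2·51 + 4   → row C = row A − 2·row B = (4, 1, −2)   [check: 1·106 − 2·51 = 4]
  51 = 12·4 + 3   → row D = row B − 12·row C = (3, −12, 25)   [check: −12·106 + 25·51 = 3]
  4 = 1·3 + 1   → row E = row C − 1·row D = (1, 13, −27)   [check: 13·106 − 27·51 = 1]
  3 = 3·1 + 0   → remainder 0, stop. gcd = 1 (last nonzero row E).
The gcd is 1, so 51 is invertible mod 106. The last nonzero row gives 13·106 − 27·51 = 1, so t = −27. So 51^(−1) ≡ −27 ≡ 79 (mod 106). Verify: 51 · 79 = 4029 ≡ 1 (mod 106). ✓

Final answer: 51^(−1) ≡ 79 (mod 106)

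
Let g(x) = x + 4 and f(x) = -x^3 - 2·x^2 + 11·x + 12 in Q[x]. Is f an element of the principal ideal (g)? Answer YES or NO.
YES

In Q[x] the ideal (g) consists of all multiples of g, so f ∈ (g) iff g | f, i.e. iff the remainder of f on division by g is 0. Divide f by g (g is monic, so eliminate the leading term of the running remainder at each step):
  leading term -x^3: subtract (-x^2)·g(x) = -x^3 - 4·x^2, leaving 2·x^2 + 11·x + 12
  leading term 2·x^2: subtract (2·x)·g(x) = 2·x^2 + 8·x, leaving 3·x + 12
  leading term 3·x: subtract (3)·g(x) = 3·x + 12, leaving 0
The remainder is 0, so f(x) = g(x) · h(x) with h(x) = -x^2 + 2·x + 3. Hence g | f, i.e. f ∈ (g).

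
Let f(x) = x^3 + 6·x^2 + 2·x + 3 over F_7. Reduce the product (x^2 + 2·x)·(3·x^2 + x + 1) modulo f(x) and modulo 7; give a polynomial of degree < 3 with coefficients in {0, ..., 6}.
Multiply as integer polynomials: a · b = 3·x^4 + 7·x^3 + 3·x^2 + 2·x. Reducing coefficients mod 7: a · b ≡ 3·x^4 + 3·x^2 + 2·x. Now divide by f(x) = x^3 + 6·x^2 + 2·x + 3 in F_7[x], eliminating the leading term at each step:
  leading term 3·x^4: subtract (3·x)·f(x) = 3·x^4 + 4·x^3 + 6·x^2 + 2·x, leaving 3·x^3 + 4·x^2 (coefficients mod 7)
  leading term 3·x^3: subtract (3)·f(x) = 3·x^3 + 4·x^2 + 6·x + 2, leaving x + 5 (coefficients mod 7)
The degree is now < 3, so this is the remainder. Hence a · b ≡ x + 5 in F_7[x]/(f).

Final answer: a · b ≡ x + 5 (mod f(x))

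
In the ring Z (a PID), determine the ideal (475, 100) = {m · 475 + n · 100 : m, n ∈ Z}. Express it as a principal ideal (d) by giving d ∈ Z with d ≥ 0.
In the PID Z, (a, b) is generated by gcd(a, b). Compute gcd(475, 100) with the extended Euclidean algorithm, tracking rows (r, s, t) with s·475 + t·100 = r:
  row A: (475, 1, 0)   [1·475 + 0·100 = 475]
  row B: (100, 0, 1)   [0·475 + 1·100 = 100]
  475 = 4·100 + 75   → row C = row A − 4·row B = (75, 1, −4)   [check: 1·475 − 4·100 = 75]
  100 = 1·75 + 25   → row D = row B − 1·row C = (25, −1, 5)   [check: −1·475 + 5·100 = 25]
  75 = 3·25 + 0   → remainder 0, stop. gcd = 25 (last nonzero row D).
So gcd(475, 100) = 25, with Bézout identity −1·475 + 5·100 = 25. Containment (⊇): the Bézout identity exhibits 25 as an element of (475, 100), giving (25) ⊆ (475, 100). Containment (⊆): since 25 | 475 and 25 | 100 (475 = 25·19, 100 = 25·4), every Z-linear combination of 475 and 100 is divisible by 25, so (475, 100) ⊆ (25). Therefore (475, 100) = (25), d = 25.

Final answer: (475, 100) = (25); d = 25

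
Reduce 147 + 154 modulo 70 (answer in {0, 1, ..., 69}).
Reduce the summands first: 147 ≡ 7, 154 ≡ 14 (mod 70), so 147 + 154 ≡ 7 + 14 (mod 70). 7 + 14 = 21; 21 = 0·70 + 21, so (147 + 154) mod 70 = 21.

Final answer: 21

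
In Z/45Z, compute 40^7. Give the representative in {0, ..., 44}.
40

Use repeated squaring. Binary(7) = 111. Walk through the bits of the exponent 7 left-to-right: at each bit after the leading one, square the running value, then multiply by 40 if the bit is 1 (always reducing mod 45):
  bit 1 = 1 (leading): start with 40.
  bit 2 = 1: square 40^2 = 1600 ≡ 25; bit is 1, so multiply 25·40 = 1000 ≡ 10 (mod 45).
  bit 3 = 1: square 10^2 = 100 ≡ 10; bit is 1, so multiply 10·40 = 400 ≡ 40 (mod 45).
Final value: 40^7 ≡ 40 (mod 45).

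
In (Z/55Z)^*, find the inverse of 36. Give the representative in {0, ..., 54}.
36^(−1) ≡ 26 (mod 55)

Apply the extended Euclidean algorithm to (55, 36), tracking rows (r, s, t) with s·55 + t·36 = r. Each division r_prev = q·r_cur + r_new produces the new row as (previous row) − q·(current row):
  row A: (55, 1, 0)   [1·55 + 0·36 = 55]
  row B: (36, 0, 1)   [0·55 + 1·36 = 36]
  55 = 1·36 + 19   → row C = row A − 1·row B = (19, 1, −1)   [check: 1·55 − 1·36 = 19]
  36 = 1·19 + 17   → row D = row B − 1·row C = (17, −1, 2)   [check: −1·55 + 2·36 = 17]
  19 = 1·17 + 2   → row E = row C − 1·row D = (2, 2, −3)   [check: 2·55 − 3·36 = 2]
  17 = 8·2 + 1   → row F = row D − 8·row E = (1, −17, 26)   [check: −17·55 + 26·36 = 1]
  2 = 2·1 + 0   → remainder 0, stop. gcd = 1 (last nonzero row F).
The gcd is 1, so 36 is invertible mod 55. The last nonzero row gives −17·55 + 26·36 = 1, so t = 26. So 36^(−1) ≡ 26 (mod 55). Verify: 36 · 26 = 936 ≡ 1 (mod 55). ✓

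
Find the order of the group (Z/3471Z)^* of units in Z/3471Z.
(Z/3471Z)^* consists of the classes a with gcd(a, 3471) = 1, so its order is φ(3471). φ is multiplicative, with φ(p^e) = p^e − p^(e−1). Factorise 3471 = 3 · 13 · 89. Then
  φ(3471) = (3 − 1) · (13 − 1) · (89 − 1) = 2 · 12 · 88 = 2112.
Thus |(Z/3471Z)^*| = 2112.

Final answer: |(Z/3471Z)^*| = 2112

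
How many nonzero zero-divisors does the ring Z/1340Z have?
In Z/1340Z each nonzero element is either a unit (gcd with 1340 is 1) or a zero-divisor (gcd > 1). The number of units is φ(1340): factorise 1340 = 2^2 · 5 · 67, so φ(1340) = (2^2 − 2^1) · (5 − 1) · (67 − 1) = 2 · 4 · 66 = 528. The nonzero elements number 1340 − 1 = 1339. Hence the nonzero zero-divisors number 1339 − 528 = 811.

Final answer: Z/1340Z has 811 nonzero zero-divisors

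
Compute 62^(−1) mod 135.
Apply the extended Euclidean algorithm to (135, 62), tracking rows (r, s, t) with s·135 + t·62 = r. Each division r_prev = q·r_cur + r_new produces the new row as (previous row) − q·(current row):
  row A: (135, 1, 0)   [1·135 + 0·62 = 135]
  row B: (62, 0, 1)   [0·135 + 1·62 = 62]
  135 = 2·62 + 11   → row C = row A − 2·row B = (11, 1, −2)   [check: 1·135 − 2·62 = 11]
  62 = 5·11 + 7   → row D = row B − 5·row C = (7, −5, 11)   [check: −5·135 + 11·62 = 7]
  11 = 1·7 + 4   → row E = row C − 1·row D = (4, 6, −13)   [check: 6·135 − 13·62 = 4]
  7 = 1·4 + 3   → row F = row D − 1·row E = (3, −11, 24)   [check: −11·135 + 24·62 = 3]
  4 = 1·3 + 1   → row G = row E − 1·row F = (1, 17, −37)   [check: 17·135 − 37·62 = 1]
  3 = 3·1 + 0   → remainder 0, stop. gcd = 1 (last nonzero row G).
The gcd is 1, so 62 is invertible mod 135. The last nonzero row gives 17·135 − 37·62 = 1, so t = −37. So 62^(−1) ≡ −37 ≡ 98 (mod 135). Verify: 62 · 98 = 6076 ≡ 1 (mod 135). ✓

Final answer: 62^(−1) ≡ 98 (mod 135)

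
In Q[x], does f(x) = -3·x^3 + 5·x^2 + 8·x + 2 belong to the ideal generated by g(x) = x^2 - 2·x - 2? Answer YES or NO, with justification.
YES

In Q[x] the ideal (g) consists of all multiples of g, so f ∈ (g) iff g | f, i.e. iff the remainder of f on division by g is 0. Divide f by g (g is monic, so eliminate the leading term of the running remainder at each step):
  leading term -3·x^3: subtract (-3·x)·g(x) = -3·x^3 + 6·x^2 + 6·x, leaving -x^2 + 2·x + 2
  leading term -x^2: subtract (-1)·g(x) = -x^2 + 2·x + 2, leaving 0
The remainder is 0, so f(x) = g(x) · h(x) with h(x) = -3·x - 1. Hence g | f, i.e. f ∈ (g).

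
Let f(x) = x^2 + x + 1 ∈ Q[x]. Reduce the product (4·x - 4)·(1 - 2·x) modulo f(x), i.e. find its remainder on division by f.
a · b ≡ 20·x + 4 (mod f(x))

First multiply in Q[x] without reducing: a · b = -8·x^2 + 12·x - 4. Now divide by f(x) = x^2 + x + 1, eliminating the leading term at each step:
  leading term -8·x^2: subtract (-8)·f(x) = -8·x^2 - 8·x - 8, leaving 20·x + 4
The degree is now < 2, so this is the remainder. Hence a · b ≡ 20·x + 4 in Q[x]/(f).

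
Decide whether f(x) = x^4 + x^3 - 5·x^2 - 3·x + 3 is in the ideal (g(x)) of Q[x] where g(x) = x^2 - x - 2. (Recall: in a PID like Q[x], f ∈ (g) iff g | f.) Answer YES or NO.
In Q[x] the ideal (g) consists of all multiples of g, so f ∈ (g) iff g | f, i.e. iff the remainder of f on division by g is 0. Divide f by g (g is monic, so eliminate the leading term of the running remainder at each step):
  leading term x^4: subtract (x^2)·g(x) = x^4 - x^3 - 2·x^2, leaving 2·x^3 - 3·x^2 - 3·x + 3
  leading term 2·x^3: subtract (2·x)·g(x) = 2·x^3 - 2·x^2 - 4·x, leaving -x^2 + x + 3
  leading term -x^2: subtract (-1)·g(x) = -x^2 + x + 2, leaving 1
The remainder r(x) = 1 ≠ 0 (and deg r < deg g), so g ∤ f, i.e. f ∉ (g).

Final answer: NO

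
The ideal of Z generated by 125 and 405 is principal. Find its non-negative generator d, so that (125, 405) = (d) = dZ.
In the PID Z, (a, b) is generated by gcd(a, b). Compute gcd(405, 125) with the extended Euclidean algorithm, tracking rows (r, s, t) with s·405 + t·125 = r:
  row A: (405, 1, 0)   [1·405 + 0·125 = 405]
  row B: (125, 0, 1)   [0·405 + 1·125 = 125]
  405 = 3·125 + 30   → row C = row A − 3·row B = (30, 1, −3)   [check: 1·405 − 3·125 = 30]
  125 = 4·30 + 5   → row D = row B − 4·row C = (5, −4, 13)   [check: −4·405 + 13·125 = 5]
  30 = 6·5 + 0   → remainder 0, stop. gcd = 5 (last nonzero row D).
So gcd(125, 405) = 5, with Bézout identity −4·405 + 13·125 = 5. Containment (⊇): the Bézout identity exhibits 5 as an element of (125, 405), giving (5) ⊆ (125, 405). Containment (⊆): since 5 | 125 and 5 | 405 (125 = 5·25, 405 = 5·81), every Z-linear combination of 125 and 405 is divisible by 5, so (125, 405) ⊆ (5). Therefore (125, 405) = (5), d = 5.

Final answer: (125, 405) = (5); d = 5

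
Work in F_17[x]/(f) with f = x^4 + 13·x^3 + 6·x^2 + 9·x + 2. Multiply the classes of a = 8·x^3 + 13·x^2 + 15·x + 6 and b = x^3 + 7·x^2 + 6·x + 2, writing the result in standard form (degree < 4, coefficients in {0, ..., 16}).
Multiply as integer polynomials: a · b = 8·x^6 + 69·x^5 + 154·x^4 + 205·x^3 + 158·x^2 + 66·x + 12. Reducing coefficients mod 17: a · b ≡ 8·x^6 + x^5 + x^4 + x^3 + 5·x^2 + 15·x + 12. Now divide by f(x) = x^4 + 13·x^3 + 6·x^2 + 9·x + 2 in F_17[x], eliminating the leading term at each step:
  leading term 8·x^6: subtract (8·x^2)·f(x) = 8·x^6 + 2·x^5 + 14·x^4 + 4·x^3 + 16·x^2, leaving 16·x^5 + 4·x^4 + 14·x^3 + 6·x^2 + 15·x + 12 (coefficients mod 17)
  leading term 16·x^5: subtract (16·x)·f(x) = 16·x^5 + 4·x^4 + 11·x^3 + 8·x^2 + 15·x, leaving 3·x^3 + 15·x^2 + 12 (coefficients mod 17)
The degree is now < 4, so this is the remainder. Hence a · b ≡ 3·x^3 + 15·x^2 + 12 in F_17[x]/(f).

Final answer: a · b ≡ 3·x^3 + 15·x^2 + 12 (mod f(x))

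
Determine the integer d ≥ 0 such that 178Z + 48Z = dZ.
(178, 48) = (2); d = 2

In the PID Z, (a, b) is generated by gcd(a, b). Compute gcd(178, 48) with the extended Euclidean algorithm, tracking rows (r, s, t) with s·178 + t·48 = r:
  row A: (178, 1, 0)   [1·178 + 0·48 = 178]
  row B: (48, 0, 1)   [0·178 + 1·48 = 48]
  178 = 3·48 + 34   → row C = row A − 3·row B = (34, 1, −3)   [check: 1·178 − 3·48 = 34]
  48 = 1·34 + 14   → row D = row B − 1·row C = (14, −1, 4)   [check: −1·178 + 4·48 = 14]
  34 = 2·14 + 6   → row E = row C − 2·row D = (6, 3, −11)   [check: 3·178 − 11·48 = 6]
  14 = 2·6 + 2   → row F = row D − 2·row E = (2, −7, 26)   [check: −7·178 + 26·48 = 2]
  6 = 3·2 + 0   → remainder 0, stop. gcd = 2 (last nonzero row F).
So gcd(178, 48) = 2, with Bézout identity −7·178 + 26·48 = 2. Containment (⊇): the Bézout identity exhibits 2 as an element of (178, 48), giving (2) ⊆ (178, 48). Containment (⊆): since 2 | 178 and 2 | 48 (178 = 2·89, 48 = 2·24), every Z-linear combination of 178 and 48 is divisible by 2, so (178, 48) ⊆ (2). Therefore (178, 48) = (2), d = 2.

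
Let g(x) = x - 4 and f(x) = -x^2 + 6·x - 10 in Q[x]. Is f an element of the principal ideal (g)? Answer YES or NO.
NO

In Q[x] the ideal (g) consists of all multiples of g, so f ∈ (g) iff g | f, i.e. iff the remainder of f on division by g is 0. Divide f by g (g is monic, so eliminate the leading term of the running remainder at each step):
  leading term -x^2: subtract (-x)·g(x) = -x^2 + 4·x, leaving 2·x - 10
  leading term 2·x: subtract (2)·g(x) = 2·x - 8, leaving -2
The remainder r(x) = -2 ≠ 0 (and deg r < deg g), so g ∤ f, i.e. f ∉ (g).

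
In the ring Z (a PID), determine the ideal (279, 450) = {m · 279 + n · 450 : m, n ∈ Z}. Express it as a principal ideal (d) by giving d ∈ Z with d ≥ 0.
(279, 450) = (9); d = 9

In the PID Z, (a, b) is generated by gcd(a, b). Compute gcd(450, 279) with the extended Euclidean algorithm, tracking rows (r, s, t) with s·450 + t·279 = r:
  row A: (450, 1, 0)   [1·450 + 0·279 = 450]
  row B: (279, 0, 1)   [0·450 + 1·279 = 279]
  450 = 1·279 + 171   → row C = row A − 1·row B = (171, 1, −1)   [check: 1·450 − 1·279 = 171]
  279 = 1·171 + 108   → row D = row B − 1·row C = (108, −1, 2)   [check: −1·450 + 2·279 = 108]
  171 = 1·108 + 63   → row E = row C − 1·row D = (63, 2, −3)   [check: 2·450 − 3·279 = 63]
  108 = 1·63 + 45   → row F = row D − 1·row E = (45, −3, 5)   [check: −3·450 + 5·279 = 45]
  63 = 1·45 + 18   → row G = row E − 1·row F = (18, 5, −8)   [check: 5·450 − 8·279 = 18]
  45 = 2·18 + 9   → row H = row F − 2·row G = (9, −13, 21)   [check: −13·450 + 21·279 = 9]
  18 = 2·9 + 0   → remainder 0, stop. gcd = 9 (last nonzero row H).
So gcd(279, 450) = 9, with Bézout identity −13·450 + 21·279 = 9. Containment (⊇): the Bézout identity exhibits 9 as an element of (279, 450), giving (9) ⊆ (279, 450). Containment (⊆): since 9 | 279 and 9 | 450 (279 = 9·31, 450 = 9·50), every Z-linear combination of 279 and 450 is divisible by 9, so (279, 450) ⊆ (9). Therefore (279, 450) = (9), d = 9.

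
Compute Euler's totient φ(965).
φ is multiplicative, with φ(p^e) = p^e − p^(e−1). Factorise 965 = 5 · 193. Then
  φ(965) = (5 − 1) · (193 − 1) = 4 · 192 = 768.

Final answer: φ(965) = 768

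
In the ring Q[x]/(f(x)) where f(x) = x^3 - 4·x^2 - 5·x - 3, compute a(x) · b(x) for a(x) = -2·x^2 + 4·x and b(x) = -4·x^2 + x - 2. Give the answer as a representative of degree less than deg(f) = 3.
a · b ≡ 104·x^2 + 86·x + 42 (mod f(x))

First multiply in Q[x] without reducing: a · b = 8·x^4 - 18·x^3 + 8·x^2 - 8·x. Now divide by f(x) = x^3 - 4·x^2 - 5·x - 3, eliminating the leading term at each step:
  leading term 8·x^4: subtract (8·x)·f(x) = 8·x^4 - 32·x^3 - 40·x^2 - 24·x, leaving 14·x^3 + 48·x^2 + 16·x
  leading term 14·x^3: subtract (14)·f(x) = 14·x^3 - 56·x^2 - 70·x - 42, leaving 104·x^2 + 86·x + 42
The degree is now < 3, so this is the remainder. Hence a · b ≡ 104·x^2 + 86·x + 42 in Q[x]/(f).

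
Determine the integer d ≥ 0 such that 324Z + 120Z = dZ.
(324, 120) = (12); d = 12

In the PID Z, (a, b) is generated by gcd(a, b). Compute gcd(324, 120) with the extended Euclidean algorithm, tracking rows (r, s, t) with s·324 + t·120 = r:
  row A: (324, 1, 0)   [1·324 + 0·120 = 324]
  row B: (120, 0, 1)   [0·324 + 1·120 = 120]
  324 = 2·120 + 84   → row C = row A − 2·row B = (84, 1, −2)   [check: 1·324 − 2·120 = 84]
  120 = 1·84 + 36   → row D = row B − 1·row C = (36, −1, 3)   [check: −1·324 + 3·120 = 36]
  84 = 2·36 + 12   → row E = row C − 2·row D = (12, 3, −8)   [check: 3·324 − 8·120 = 12]
  36 = 3·12 + 0   → remainder 0, stop. gcd = 12 (last nonzero row E).
So gcd(324, 120) = 12, with Bézout identity 3·324 − 8·120 = 12. Containment (⊇): the Bézout identity exhibits 12 as an element of (324, 120), giving (12) ⊆ (324, 120). Containment (⊆): since 12 | 324 and 12 | 120 (324 = 12·27, 120 = 12·10), every Z-linear combination of 324 and 120 is divisible by 12, so (324, 120) ⊆ (12). Therefore (324, 120) = (12), d = 12.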